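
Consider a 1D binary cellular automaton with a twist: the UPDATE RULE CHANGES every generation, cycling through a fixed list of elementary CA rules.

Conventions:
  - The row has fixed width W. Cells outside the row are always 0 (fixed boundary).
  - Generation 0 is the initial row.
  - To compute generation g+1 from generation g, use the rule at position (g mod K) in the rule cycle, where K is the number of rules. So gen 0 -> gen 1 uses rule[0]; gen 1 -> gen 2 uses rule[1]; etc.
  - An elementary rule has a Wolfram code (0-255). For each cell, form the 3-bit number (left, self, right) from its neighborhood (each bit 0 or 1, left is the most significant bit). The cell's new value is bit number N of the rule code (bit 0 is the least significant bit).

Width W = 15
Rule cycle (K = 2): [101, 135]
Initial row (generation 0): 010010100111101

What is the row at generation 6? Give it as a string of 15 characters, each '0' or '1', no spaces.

Gen 0: 010010100111101
Gen 1 (rule 101): 010011100000111
Gen 2 (rule 135): 110101001111010
Gen 3 (rule 101): 011111000001110
Gen 4 (rule 135): 101110011110100
Gen 5 (rule 101): 110010000011101
Gen 6 (rule 135): 000110111101001

Answer: 000110111101001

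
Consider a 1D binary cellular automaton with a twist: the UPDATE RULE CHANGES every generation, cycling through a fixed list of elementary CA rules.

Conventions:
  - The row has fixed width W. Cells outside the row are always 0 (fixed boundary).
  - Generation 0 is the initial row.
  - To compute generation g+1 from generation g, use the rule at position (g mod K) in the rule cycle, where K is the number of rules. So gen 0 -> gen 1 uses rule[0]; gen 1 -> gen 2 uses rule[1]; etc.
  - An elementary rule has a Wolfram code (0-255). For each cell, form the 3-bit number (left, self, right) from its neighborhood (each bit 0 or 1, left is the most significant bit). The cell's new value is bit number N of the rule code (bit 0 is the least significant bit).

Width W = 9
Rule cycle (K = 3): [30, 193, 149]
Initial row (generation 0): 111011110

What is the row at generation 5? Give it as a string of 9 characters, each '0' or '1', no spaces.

Answer: 000010001

Derivation:
Gen 0: 111011110
Gen 1 (rule 30): 100010001
Gen 2 (rule 193): 001000100
Gen 3 (rule 149): 101110111
Gen 4 (rule 30): 101000100
Gen 5 (rule 193): 000010001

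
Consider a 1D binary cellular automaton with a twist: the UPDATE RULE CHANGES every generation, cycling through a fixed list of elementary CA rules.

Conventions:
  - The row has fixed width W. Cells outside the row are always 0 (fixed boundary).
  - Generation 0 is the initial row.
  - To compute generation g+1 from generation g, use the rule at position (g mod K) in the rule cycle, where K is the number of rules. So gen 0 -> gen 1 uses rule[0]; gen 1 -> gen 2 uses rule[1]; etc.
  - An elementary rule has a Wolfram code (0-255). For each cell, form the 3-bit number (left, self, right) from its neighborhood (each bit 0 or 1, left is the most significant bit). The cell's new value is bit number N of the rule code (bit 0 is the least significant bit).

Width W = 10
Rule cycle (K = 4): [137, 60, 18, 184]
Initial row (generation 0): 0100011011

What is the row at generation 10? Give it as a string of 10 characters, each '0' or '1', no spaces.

Answer: 1010000001

Derivation:
Gen 0: 0100011011
Gen 1 (rule 137): 0001010010
Gen 2 (rule 60): 0001111011
Gen 3 (rule 18): 0010000000
Gen 4 (rule 184): 0001000000
Gen 5 (rule 137): 1100011111
Gen 6 (rule 60): 1010010000
Gen 7 (rule 18): 0001101000
Gen 8 (rule 184): 0001010100
Gen 9 (rule 137): 1100000001
Gen 10 (rule 60): 1010000001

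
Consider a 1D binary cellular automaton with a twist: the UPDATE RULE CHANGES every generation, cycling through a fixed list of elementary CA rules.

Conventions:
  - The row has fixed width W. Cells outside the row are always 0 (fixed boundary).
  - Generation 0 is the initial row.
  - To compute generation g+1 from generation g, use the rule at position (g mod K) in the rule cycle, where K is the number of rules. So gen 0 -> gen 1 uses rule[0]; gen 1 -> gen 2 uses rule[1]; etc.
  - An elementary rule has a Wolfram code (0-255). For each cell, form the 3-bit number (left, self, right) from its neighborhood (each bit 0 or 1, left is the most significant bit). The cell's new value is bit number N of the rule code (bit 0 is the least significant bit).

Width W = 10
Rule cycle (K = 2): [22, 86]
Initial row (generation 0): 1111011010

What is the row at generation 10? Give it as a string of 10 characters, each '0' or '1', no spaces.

Answer: 0101010101

Derivation:
Gen 0: 1111011010
Gen 1 (rule 22): 0000000011
Gen 2 (rule 86): 0000000101
Gen 3 (rule 22): 0000001101
Gen 4 (rule 86): 0000010101
Gen 5 (rule 22): 0000110101
Gen 6 (rule 86): 0001010101
Gen 7 (rule 22): 0011010101
Gen 8 (rule 86): 0101010101
Gen 9 (rule 22): 1101010101
Gen 10 (rule 86): 0101010101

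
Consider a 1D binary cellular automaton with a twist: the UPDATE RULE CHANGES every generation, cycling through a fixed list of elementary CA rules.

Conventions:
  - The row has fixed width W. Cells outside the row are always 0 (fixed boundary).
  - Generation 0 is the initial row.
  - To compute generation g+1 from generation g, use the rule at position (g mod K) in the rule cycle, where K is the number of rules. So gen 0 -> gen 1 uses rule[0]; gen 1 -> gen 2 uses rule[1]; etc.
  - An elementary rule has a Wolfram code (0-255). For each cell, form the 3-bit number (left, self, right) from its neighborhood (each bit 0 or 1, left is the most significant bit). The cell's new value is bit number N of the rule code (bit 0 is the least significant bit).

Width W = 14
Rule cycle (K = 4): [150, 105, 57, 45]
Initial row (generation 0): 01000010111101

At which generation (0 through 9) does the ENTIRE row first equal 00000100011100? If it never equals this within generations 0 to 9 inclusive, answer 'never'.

Gen 0: 01000010111101
Gen 1 (rule 150): 11100110011001
Gen 2 (rule 105): 10100110011000
Gen 3 (rule 57): 01010101010111
Gen 4 (rule 45): 01111111111100
Gen 5 (rule 150): 10111111111010
Gen 6 (rule 105): 01100000001100
Gen 7 (rule 57): 01011111101011
Gen 8 (rule 45): 01110000011110
Gen 9 (rule 150): 10101000101101

Answer: never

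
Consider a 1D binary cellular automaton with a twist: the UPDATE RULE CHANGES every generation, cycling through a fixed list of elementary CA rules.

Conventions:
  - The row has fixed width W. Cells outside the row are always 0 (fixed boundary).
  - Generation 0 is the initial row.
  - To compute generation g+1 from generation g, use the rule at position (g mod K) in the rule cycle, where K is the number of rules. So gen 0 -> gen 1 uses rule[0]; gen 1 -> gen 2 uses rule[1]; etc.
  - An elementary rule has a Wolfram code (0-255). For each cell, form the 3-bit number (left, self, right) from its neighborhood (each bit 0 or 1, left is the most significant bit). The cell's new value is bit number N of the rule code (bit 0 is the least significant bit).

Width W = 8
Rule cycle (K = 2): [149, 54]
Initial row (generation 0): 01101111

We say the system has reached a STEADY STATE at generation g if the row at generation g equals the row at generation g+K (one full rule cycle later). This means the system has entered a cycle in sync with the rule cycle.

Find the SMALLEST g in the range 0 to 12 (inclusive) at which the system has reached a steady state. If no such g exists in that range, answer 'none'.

Answer: 9

Derivation:
Gen 0: 01101111
Gen 1 (rule 149): 00000110
Gen 2 (rule 54): 00001001
Gen 3 (rule 149): 11101101
Gen 4 (rule 54): 00010011
Gen 5 (rule 149): 11011000
Gen 6 (rule 54): 00100100
Gen 7 (rule 149): 10110111
Gen 8 (rule 54): 11001000
Gen 9 (rule 149): 00101111
Gen 10 (rule 54): 01110000
Gen 11 (rule 149): 00101111
Gen 12 (rule 54): 01110000
Gen 13 (rule 149): 00101111
Gen 14 (rule 54): 01110000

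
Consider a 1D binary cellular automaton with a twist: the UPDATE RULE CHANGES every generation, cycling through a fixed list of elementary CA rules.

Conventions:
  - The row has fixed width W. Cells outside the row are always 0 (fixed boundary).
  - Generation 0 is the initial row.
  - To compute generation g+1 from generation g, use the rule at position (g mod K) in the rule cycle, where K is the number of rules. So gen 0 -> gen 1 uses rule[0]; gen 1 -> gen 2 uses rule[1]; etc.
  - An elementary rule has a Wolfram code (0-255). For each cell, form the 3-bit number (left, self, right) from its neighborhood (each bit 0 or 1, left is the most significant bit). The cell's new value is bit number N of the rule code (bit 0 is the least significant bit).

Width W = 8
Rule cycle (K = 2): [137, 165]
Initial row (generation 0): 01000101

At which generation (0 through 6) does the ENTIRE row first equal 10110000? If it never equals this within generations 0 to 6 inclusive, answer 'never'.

Answer: 4

Derivation:
Gen 0: 01000101
Gen 1 (rule 137): 00010000
Gen 2 (rule 165): 11010111
Gen 3 (rule 137): 10000110
Gen 4 (rule 165): 10110000
Gen 5 (rule 137): 00100111
Gen 6 (rule 165): 10100010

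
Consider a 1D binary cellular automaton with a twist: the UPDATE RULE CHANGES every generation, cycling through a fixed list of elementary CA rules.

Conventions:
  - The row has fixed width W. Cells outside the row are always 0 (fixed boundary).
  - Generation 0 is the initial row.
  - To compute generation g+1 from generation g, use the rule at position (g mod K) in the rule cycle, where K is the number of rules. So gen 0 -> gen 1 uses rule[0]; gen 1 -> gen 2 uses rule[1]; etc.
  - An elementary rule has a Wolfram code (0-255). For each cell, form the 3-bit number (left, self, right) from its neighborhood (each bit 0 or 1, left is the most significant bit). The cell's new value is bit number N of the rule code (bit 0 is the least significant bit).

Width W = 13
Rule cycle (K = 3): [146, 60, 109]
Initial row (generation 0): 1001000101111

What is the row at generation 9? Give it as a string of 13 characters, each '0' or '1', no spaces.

Gen 0: 1001000101111
Gen 1 (rule 146): 0110101000110
Gen 2 (rule 60): 0101111100101
Gen 3 (rule 109): 0111000100111
Gen 4 (rule 146): 1010101011010
Gen 5 (rule 60): 1111111110111
Gen 6 (rule 109): 1000000011101
Gen 7 (rule 146): 0100000101000
Gen 8 (rule 60): 0110000111100
Gen 9 (rule 109): 0110110100101

Answer: 0110110100101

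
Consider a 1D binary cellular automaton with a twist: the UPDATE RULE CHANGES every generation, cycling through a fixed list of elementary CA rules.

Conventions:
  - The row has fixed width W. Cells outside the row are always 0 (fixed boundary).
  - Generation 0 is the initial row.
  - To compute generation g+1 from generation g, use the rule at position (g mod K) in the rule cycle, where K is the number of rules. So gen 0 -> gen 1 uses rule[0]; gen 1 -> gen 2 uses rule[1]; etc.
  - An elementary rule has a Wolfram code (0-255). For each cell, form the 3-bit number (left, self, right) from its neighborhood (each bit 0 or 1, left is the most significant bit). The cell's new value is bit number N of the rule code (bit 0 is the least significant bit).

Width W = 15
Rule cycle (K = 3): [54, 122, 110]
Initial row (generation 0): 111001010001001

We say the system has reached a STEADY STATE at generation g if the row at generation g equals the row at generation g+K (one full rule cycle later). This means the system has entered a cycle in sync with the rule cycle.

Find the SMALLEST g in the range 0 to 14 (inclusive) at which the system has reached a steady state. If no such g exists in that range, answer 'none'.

Answer: none

Derivation:
Gen 0: 111001010001001
Gen 1 (rule 54): 000111111011111
Gen 2 (rule 122): 001100001110001
Gen 3 (rule 110): 011100011010011
Gen 4 (rule 54): 100010100111100
Gen 5 (rule 122): 010101011100110
Gen 6 (rule 110): 111111110101110
Gen 7 (rule 54): 000000001110001
Gen 8 (rule 122): 000000011011010
Gen 9 (rule 110): 000000111111110
Gen 10 (rule 54): 000001000000001
Gen 11 (rule 122): 000010100000010
Gen 12 (rule 110): 000111100000110
Gen 13 (rule 54): 001000010001001
Gen 14 (rule 122): 010100101010110
Gen 15 (rule 110): 111101111111110
Gen 16 (rule 54): 000010000000001
Gen 17 (rule 122): 000101000000010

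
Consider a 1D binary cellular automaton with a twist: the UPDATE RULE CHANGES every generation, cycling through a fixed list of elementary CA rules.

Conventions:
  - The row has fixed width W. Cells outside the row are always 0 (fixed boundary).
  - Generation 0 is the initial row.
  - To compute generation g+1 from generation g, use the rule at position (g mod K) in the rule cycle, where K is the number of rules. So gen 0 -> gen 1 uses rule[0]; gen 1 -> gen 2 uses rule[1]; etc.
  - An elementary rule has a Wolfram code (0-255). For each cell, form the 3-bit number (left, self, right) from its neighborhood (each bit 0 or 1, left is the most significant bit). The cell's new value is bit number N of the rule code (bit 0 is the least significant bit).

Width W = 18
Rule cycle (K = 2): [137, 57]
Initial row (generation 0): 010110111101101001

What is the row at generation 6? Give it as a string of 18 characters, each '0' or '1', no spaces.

Gen 0: 010110111101101001
Gen 1 (rule 137): 000100111001000000
Gen 2 (rule 57): 110010100100111111
Gen 3 (rule 137): 100000000000111110
Gen 4 (rule 57): 011111111110100001
Gen 5 (rule 137): 011111111100001100
Gen 6 (rule 57): 010000000011101011

Answer: 010000000011101011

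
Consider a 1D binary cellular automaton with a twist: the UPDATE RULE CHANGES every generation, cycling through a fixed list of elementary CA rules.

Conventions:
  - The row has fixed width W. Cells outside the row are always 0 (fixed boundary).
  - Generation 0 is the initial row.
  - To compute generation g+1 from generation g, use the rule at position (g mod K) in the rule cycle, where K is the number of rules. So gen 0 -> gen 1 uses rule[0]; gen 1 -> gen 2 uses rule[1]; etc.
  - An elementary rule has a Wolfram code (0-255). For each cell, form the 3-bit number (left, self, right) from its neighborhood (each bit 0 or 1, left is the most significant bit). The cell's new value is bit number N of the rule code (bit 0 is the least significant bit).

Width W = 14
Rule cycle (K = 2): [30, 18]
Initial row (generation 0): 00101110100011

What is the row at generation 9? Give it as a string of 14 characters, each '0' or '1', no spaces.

Gen 0: 00101110100011
Gen 1 (rule 30): 01101000110110
Gen 2 (rule 18): 10000101000001
Gen 3 (rule 30): 11001101100011
Gen 4 (rule 18): 00110000010100
Gen 5 (rule 30): 01101000110110
Gen 6 (rule 18): 10000101000001
Gen 7 (rule 30): 11001101100011
Gen 8 (rule 18): 00110000010100
Gen 9 (rule 30): 01101000110110

Answer: 01101000110110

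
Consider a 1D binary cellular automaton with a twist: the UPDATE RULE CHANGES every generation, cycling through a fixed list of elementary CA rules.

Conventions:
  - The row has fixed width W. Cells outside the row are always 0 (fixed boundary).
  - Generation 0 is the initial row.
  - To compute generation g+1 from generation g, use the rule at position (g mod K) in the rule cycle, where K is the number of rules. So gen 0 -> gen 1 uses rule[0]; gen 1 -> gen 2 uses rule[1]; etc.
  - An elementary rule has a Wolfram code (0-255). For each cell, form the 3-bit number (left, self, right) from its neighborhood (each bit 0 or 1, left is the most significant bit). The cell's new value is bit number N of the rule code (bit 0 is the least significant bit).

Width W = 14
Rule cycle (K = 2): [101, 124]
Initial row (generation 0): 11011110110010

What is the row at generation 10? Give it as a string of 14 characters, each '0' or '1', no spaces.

Answer: 11001110000001

Derivation:
Gen 0: 11011110110010
Gen 1 (rule 101): 01100011010010
Gen 2 (rule 124): 01110011111011
Gen 3 (rule 101): 00010000001101
Gen 4 (rule 124): 00011000001111
Gen 5 (rule 101): 11001011100001
Gen 6 (rule 124): 11101110110001
Gen 7 (rule 101): 00110011010101
Gen 8 (rule 124): 00111011111111
Gen 9 (rule 101): 10001100000001
Gen 10 (rule 124): 11001110000001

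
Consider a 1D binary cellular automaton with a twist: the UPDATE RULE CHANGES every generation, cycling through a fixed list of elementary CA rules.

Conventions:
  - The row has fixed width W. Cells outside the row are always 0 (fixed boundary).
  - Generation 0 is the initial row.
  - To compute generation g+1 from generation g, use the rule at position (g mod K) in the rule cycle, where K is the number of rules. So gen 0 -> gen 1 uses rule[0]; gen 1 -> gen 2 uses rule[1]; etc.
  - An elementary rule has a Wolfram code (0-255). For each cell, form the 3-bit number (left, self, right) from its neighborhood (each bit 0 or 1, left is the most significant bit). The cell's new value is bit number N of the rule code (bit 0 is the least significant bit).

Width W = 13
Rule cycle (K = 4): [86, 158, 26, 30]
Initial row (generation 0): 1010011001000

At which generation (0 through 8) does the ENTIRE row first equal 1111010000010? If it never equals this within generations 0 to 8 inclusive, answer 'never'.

Answer: never

Derivation:
Gen 0: 1010011001000
Gen 1 (rule 86): 1011101111100
Gen 2 (rule 158): 1011001111010
Gen 3 (rule 26): 0010111000001
Gen 4 (rule 30): 0110100100011
Gen 5 (rule 86): 1010111110101
Gen 6 (rule 158): 1010111100101
Gen 7 (rule 26): 0000100011000
Gen 8 (rule 30): 0001110110100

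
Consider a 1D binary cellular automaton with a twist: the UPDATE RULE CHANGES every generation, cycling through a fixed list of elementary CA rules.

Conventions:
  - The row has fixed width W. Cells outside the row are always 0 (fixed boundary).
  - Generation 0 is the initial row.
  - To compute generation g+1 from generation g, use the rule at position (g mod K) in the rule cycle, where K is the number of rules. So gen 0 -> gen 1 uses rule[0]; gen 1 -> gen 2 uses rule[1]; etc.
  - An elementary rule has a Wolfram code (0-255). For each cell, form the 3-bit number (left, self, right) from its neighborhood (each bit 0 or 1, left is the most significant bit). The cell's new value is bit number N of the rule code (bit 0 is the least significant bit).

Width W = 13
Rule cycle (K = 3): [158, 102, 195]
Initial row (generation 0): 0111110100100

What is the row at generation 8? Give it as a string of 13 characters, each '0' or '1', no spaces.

Answer: 1011111011111

Derivation:
Gen 0: 0111110100100
Gen 1 (rule 158): 1111100111110
Gen 2 (rule 102): 0000101000010
Gen 3 (rule 195): 1111000011100
Gen 4 (rule 158): 1110100111010
Gen 5 (rule 102): 0011101001110
Gen 6 (rule 195): 1101100010110
Gen 7 (rule 158): 1001010110101
Gen 8 (rule 102): 1011111011111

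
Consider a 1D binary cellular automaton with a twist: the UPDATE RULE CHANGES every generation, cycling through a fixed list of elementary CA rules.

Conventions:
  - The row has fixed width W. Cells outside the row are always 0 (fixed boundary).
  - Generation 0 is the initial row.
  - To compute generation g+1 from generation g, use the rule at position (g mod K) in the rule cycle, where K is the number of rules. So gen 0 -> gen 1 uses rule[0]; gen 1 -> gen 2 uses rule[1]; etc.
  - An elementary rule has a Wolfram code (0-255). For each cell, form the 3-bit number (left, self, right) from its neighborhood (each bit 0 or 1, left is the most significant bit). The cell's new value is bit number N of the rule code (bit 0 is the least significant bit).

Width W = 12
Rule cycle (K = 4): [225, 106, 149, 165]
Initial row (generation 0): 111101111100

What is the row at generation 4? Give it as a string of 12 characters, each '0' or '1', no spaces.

Gen 0: 111101111100
Gen 1 (rule 225): 011110111101
Gen 2 (rule 106): 110011100110
Gen 3 (rule 149): 001001010001
Gen 4 (rule 165): 101001110101

Answer: 101001110101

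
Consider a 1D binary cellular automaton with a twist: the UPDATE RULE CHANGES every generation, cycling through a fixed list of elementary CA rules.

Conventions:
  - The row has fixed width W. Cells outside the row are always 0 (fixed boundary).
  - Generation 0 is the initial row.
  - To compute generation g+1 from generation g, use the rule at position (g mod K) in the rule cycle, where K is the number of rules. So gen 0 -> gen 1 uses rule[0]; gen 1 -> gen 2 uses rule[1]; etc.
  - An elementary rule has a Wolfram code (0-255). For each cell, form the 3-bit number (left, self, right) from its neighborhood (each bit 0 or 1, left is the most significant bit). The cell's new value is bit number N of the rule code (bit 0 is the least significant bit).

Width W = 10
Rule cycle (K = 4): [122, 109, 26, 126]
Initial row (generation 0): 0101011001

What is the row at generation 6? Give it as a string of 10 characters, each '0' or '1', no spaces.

Answer: 1000101101

Derivation:
Gen 0: 0101011001
Gen 1 (rule 122): 1010111110
Gen 2 (rule 109): 1111100010
Gen 3 (rule 26): 1000010101
Gen 4 (rule 126): 1100111111
Gen 5 (rule 122): 1111100001
Gen 6 (rule 109): 1000101101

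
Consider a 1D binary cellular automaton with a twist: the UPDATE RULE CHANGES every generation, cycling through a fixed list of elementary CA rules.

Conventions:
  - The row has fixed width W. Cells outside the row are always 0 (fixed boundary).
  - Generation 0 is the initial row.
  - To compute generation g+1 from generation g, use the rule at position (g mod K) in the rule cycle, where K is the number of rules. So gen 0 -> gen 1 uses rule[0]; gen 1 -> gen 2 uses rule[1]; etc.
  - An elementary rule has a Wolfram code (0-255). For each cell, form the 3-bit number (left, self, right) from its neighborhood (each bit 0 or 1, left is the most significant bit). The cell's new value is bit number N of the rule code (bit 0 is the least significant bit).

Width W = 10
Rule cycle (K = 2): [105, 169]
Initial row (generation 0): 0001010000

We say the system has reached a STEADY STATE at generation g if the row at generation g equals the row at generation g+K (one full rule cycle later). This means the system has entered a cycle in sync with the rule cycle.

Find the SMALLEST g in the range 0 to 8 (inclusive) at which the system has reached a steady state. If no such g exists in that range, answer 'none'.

Answer: none

Derivation:
Gen 0: 0001010000
Gen 1 (rule 105): 1100100111
Gen 2 (rule 169): 1000000110
Gen 3 (rule 105): 0011110110
Gen 4 (rule 169): 1011101100
Gen 5 (rule 105): 0110111101
Gen 6 (rule 169): 0101111010
Gen 7 (rule 105): 0011001100
Gen 8 (rule 169): 1010001001
Gen 9 (rule 105): 0100100000
Gen 10 (rule 169): 0000001111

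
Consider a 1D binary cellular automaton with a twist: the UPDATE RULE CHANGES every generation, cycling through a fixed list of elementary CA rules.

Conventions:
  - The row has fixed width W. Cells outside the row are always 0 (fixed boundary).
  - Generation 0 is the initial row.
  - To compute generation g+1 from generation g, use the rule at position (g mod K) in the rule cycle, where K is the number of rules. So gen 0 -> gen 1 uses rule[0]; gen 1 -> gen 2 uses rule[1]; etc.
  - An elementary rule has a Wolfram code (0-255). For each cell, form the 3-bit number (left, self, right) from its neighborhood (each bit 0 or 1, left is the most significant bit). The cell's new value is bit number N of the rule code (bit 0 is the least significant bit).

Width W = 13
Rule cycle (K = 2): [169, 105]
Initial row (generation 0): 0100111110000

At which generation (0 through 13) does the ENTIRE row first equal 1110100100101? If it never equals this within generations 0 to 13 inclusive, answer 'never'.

Answer: 2

Derivation:
Gen 0: 0100111110000
Gen 1 (rule 169): 0000111100111
Gen 2 (rule 105): 1110100100101
Gen 3 (rule 169): 1101000000010
Gen 4 (rule 105): 1110011111000
Gen 5 (rule 169): 1100011110011
Gen 6 (rule 105): 1101010010011
Gen 7 (rule 169): 1010100000010
Gen 8 (rule 105): 0101001111000
Gen 9 (rule 169): 0010001110011
Gen 10 (rule 105): 1000101010011
Gen 11 (rule 169): 0010010100010
Gen 12 (rule 105): 1000001001000
Gen 13 (rule 169): 0011100000011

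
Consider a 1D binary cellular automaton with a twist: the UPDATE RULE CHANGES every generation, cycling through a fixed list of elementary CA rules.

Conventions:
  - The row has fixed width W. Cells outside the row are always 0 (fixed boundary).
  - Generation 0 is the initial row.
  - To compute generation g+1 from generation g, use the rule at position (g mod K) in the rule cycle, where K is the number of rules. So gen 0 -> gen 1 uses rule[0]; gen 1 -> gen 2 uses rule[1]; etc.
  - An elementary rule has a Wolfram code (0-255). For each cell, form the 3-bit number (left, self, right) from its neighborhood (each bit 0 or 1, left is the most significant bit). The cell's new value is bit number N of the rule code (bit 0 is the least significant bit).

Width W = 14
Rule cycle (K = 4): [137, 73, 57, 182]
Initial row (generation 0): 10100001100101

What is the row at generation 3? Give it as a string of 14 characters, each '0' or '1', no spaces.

Answer: 10011011010000

Derivation:
Gen 0: 10100001100101
Gen 1 (rule 137): 00001101000000
Gen 2 (rule 73): 11101100011111
Gen 3 (rule 57): 10011011010000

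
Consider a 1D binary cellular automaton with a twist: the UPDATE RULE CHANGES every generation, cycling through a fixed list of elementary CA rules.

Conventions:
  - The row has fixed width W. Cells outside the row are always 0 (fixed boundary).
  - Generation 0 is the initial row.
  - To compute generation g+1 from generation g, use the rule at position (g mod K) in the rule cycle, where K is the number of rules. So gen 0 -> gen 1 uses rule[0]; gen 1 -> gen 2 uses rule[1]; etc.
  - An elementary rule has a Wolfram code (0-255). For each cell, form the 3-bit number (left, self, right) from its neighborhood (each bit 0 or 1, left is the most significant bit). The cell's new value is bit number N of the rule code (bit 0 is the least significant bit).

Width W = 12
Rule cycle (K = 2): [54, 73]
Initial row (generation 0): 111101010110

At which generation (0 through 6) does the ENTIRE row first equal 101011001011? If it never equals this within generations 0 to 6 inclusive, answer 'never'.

Answer: never

Derivation:
Gen 0: 111101010110
Gen 1 (rule 54): 000011111001
Gen 2 (rule 73): 111010001000
Gen 3 (rule 54): 000111011100
Gen 4 (rule 73): 110101010101
Gen 5 (rule 54): 001111111111
Gen 6 (rule 73): 101000000001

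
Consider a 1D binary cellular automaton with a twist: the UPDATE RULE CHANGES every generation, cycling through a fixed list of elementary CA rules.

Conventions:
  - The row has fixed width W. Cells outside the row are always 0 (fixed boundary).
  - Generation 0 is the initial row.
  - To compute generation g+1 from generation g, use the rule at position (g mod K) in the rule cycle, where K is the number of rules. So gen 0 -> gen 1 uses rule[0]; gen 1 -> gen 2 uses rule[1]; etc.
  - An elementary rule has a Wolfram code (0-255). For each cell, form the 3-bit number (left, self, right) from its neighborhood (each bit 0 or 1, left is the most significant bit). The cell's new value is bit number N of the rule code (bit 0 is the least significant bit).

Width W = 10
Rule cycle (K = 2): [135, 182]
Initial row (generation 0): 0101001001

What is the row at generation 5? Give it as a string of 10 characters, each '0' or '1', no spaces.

Answer: 1101100100

Derivation:
Gen 0: 0101001001
Gen 1 (rule 135): 1101011011
Gen 2 (rule 182): 0011100100
Gen 3 (rule 135): 1101001101
Gen 4 (rule 182): 0011110011
Gen 5 (rule 135): 1101100100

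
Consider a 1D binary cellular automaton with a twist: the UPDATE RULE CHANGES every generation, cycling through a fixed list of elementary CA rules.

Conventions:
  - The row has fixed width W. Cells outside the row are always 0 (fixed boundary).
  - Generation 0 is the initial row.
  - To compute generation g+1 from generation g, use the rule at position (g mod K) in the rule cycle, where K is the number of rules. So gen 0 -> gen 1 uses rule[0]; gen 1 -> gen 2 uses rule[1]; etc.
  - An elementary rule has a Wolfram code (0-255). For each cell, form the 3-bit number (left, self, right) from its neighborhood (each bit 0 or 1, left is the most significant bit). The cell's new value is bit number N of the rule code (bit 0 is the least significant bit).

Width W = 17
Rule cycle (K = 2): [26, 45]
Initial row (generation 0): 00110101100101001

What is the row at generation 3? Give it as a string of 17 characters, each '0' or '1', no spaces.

Gen 0: 00110101100101001
Gen 1 (rule 26): 01100001011000110
Gen 2 (rule 45): 01001101110010100
Gen 3 (rule 26): 10111001001100010

Answer: 10111001001100010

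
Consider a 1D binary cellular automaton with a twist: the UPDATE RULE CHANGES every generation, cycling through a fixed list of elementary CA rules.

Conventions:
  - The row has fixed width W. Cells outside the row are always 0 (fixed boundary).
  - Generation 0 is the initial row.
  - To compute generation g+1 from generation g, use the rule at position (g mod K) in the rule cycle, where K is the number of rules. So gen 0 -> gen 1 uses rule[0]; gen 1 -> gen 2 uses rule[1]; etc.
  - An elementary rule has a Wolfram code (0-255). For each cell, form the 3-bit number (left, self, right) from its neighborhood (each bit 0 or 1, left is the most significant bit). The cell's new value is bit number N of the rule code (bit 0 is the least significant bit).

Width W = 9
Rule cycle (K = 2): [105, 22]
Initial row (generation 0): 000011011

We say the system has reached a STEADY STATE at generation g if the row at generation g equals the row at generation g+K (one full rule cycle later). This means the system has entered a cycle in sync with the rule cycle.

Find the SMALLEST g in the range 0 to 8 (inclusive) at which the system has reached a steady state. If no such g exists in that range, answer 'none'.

Answer: 2

Derivation:
Gen 0: 000011011
Gen 1 (rule 105): 111011111
Gen 2 (rule 22): 000000000
Gen 3 (rule 105): 111111111
Gen 4 (rule 22): 000000000
Gen 5 (rule 105): 111111111
Gen 6 (rule 22): 000000000
Gen 7 (rule 105): 111111111
Gen 8 (rule 22): 000000000
Gen 9 (rule 105): 111111111
Gen 10 (rule 22): 000000000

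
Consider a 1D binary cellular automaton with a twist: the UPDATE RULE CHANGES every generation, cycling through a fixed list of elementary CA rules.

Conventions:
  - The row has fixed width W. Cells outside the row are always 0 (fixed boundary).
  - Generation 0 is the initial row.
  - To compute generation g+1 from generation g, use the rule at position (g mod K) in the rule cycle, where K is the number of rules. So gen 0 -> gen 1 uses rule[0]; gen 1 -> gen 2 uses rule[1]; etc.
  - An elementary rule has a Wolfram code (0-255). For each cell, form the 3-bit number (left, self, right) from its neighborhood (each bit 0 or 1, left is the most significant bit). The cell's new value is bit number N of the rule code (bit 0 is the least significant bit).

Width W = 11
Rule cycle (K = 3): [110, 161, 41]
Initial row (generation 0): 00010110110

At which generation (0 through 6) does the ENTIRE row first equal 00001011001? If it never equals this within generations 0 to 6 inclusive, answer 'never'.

Gen 0: 00010110110
Gen 1 (rule 110): 00111111110
Gen 2 (rule 161): 10011111100
Gen 3 (rule 41): 00010000001
Gen 4 (rule 110): 00110000011
Gen 5 (rule 161): 10000111000
Gen 6 (rule 41): 00110100011

Answer: never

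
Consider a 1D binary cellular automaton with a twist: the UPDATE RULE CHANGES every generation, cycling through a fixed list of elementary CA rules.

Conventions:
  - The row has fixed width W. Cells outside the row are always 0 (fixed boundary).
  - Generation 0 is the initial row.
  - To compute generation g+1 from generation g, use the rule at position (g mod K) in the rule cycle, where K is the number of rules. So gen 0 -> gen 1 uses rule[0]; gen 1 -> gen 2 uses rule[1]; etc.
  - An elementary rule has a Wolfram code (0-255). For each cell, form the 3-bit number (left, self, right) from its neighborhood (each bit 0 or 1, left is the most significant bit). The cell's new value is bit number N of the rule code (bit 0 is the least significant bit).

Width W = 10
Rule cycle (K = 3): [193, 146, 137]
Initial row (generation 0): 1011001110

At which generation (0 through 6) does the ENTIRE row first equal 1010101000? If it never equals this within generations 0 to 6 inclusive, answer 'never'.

Gen 0: 1011001110
Gen 1 (rule 193): 0001000110
Gen 2 (rule 146): 0010101001
Gen 3 (rule 137): 1000000000
Gen 4 (rule 193): 0011111111
Gen 5 (rule 146): 0101111110
Gen 6 (rule 137): 0001111100

Answer: never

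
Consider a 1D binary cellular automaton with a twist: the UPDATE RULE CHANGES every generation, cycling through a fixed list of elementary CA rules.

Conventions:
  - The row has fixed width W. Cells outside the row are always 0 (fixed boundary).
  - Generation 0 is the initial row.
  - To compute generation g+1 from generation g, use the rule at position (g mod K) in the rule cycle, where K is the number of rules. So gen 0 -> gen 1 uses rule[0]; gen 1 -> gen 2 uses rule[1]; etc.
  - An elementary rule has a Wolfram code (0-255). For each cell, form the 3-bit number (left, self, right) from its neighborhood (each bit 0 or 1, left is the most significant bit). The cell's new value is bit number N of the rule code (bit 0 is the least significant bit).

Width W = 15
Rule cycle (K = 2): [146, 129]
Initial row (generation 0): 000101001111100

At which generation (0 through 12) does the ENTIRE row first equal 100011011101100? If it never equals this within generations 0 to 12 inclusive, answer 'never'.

Gen 0: 000101001111100
Gen 1 (rule 146): 001000110111010
Gen 2 (rule 129): 100010000010000
Gen 3 (rule 146): 010101000101000
Gen 4 (rule 129): 000000010000011
Gen 5 (rule 146): 000000101000100
Gen 6 (rule 129): 111110000010001
Gen 7 (rule 146): 011101000101010
Gen 8 (rule 129): 001000010000000
Gen 9 (rule 146): 010100101000000
Gen 10 (rule 129): 000000000011111
Gen 11 (rule 146): 000000000101110
Gen 12 (rule 129): 111111110000100

Answer: never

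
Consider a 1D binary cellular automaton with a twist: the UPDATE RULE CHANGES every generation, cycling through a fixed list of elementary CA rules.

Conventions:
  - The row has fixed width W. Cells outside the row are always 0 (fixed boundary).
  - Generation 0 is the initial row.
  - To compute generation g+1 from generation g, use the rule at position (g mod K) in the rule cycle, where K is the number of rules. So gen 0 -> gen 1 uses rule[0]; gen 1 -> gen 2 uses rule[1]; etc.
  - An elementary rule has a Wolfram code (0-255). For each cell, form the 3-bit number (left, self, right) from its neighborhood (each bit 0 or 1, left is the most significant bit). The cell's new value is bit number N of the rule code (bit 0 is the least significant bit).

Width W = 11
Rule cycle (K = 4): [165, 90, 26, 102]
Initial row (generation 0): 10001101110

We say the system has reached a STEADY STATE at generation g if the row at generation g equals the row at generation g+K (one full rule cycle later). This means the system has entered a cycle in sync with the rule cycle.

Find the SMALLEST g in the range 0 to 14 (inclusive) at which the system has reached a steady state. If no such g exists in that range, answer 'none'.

Gen 0: 10001101110
Gen 1 (rule 165): 10100010100
Gen 2 (rule 90): 00010100010
Gen 3 (rule 26): 00100010101
Gen 4 (rule 102): 01100111111
Gen 5 (rule 165): 00000011110
Gen 6 (rule 90): 00000110011
Gen 7 (rule 26): 00001101110
Gen 8 (rule 102): 00010110010
Gen 9 (rule 165): 11011000010
Gen 10 (rule 90): 11011100101
Gen 11 (rule 26): 10010011000
Gen 12 (rule 102): 10110101000
Gen 13 (rule 165): 11001111011
Gen 14 (rule 90): 11111001011
Gen 15 (rule 26): 10000110010
Gen 16 (rule 102): 10001010110
Gen 17 (rule 165): 10101111000
Gen 18 (rule 90): 00001001100

Answer: none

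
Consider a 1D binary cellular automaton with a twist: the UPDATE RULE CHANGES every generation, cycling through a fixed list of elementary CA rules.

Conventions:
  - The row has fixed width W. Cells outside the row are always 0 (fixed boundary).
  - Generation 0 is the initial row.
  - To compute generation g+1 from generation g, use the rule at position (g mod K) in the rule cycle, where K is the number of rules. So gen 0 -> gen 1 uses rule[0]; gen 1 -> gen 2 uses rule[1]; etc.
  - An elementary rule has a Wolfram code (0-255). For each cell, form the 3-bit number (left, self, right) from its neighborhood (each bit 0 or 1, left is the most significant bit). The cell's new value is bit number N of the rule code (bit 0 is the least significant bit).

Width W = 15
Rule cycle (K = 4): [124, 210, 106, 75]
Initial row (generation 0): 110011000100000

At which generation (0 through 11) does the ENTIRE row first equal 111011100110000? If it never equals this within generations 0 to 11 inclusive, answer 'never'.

Answer: 1

Derivation:
Gen 0: 110011000100000
Gen 1 (rule 124): 111011100110000
Gen 2 (rule 210): 011001111011000
Gen 3 (rule 106): 111011001111000
Gen 4 (rule 75): 101011011001011
Gen 5 (rule 124): 111111111101111
Gen 6 (rule 210): 011111111100111
Gen 7 (rule 106): 110000000101101
Gen 8 (rule 75): 110111111001100
Gen 9 (rule 124): 111100001101110
Gen 10 (rule 210): 011110010100111
Gen 11 (rule 106): 110010101001101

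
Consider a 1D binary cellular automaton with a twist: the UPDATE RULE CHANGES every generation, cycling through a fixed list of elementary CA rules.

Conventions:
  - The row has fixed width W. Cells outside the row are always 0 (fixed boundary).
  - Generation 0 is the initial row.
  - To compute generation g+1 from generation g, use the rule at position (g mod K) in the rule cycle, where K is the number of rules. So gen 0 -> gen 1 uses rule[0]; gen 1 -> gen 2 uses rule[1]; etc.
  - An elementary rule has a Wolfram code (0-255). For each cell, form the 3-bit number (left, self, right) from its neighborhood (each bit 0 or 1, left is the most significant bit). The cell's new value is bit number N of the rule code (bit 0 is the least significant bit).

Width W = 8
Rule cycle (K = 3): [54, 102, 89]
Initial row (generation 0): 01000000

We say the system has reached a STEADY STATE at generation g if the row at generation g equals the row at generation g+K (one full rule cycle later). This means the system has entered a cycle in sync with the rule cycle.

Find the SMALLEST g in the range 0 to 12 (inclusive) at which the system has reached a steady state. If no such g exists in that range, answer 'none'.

Answer: 1

Derivation:
Gen 0: 01000000
Gen 1 (rule 54): 11100000
Gen 2 (rule 102): 00100000
Gen 3 (rule 89): 10011111
Gen 4 (rule 54): 11100000
Gen 5 (rule 102): 00100000
Gen 6 (rule 89): 10011111
Gen 7 (rule 54): 11100000
Gen 8 (rule 102): 00100000
Gen 9 (rule 89): 10011111
Gen 10 (rule 54): 11100000
Gen 11 (rule 102): 00100000
Gen 12 (rule 89): 10011111
Gen 13 (rule 54): 11100000
Gen 14 (rule 102): 00100000
Gen 15 (rule 89): 10011111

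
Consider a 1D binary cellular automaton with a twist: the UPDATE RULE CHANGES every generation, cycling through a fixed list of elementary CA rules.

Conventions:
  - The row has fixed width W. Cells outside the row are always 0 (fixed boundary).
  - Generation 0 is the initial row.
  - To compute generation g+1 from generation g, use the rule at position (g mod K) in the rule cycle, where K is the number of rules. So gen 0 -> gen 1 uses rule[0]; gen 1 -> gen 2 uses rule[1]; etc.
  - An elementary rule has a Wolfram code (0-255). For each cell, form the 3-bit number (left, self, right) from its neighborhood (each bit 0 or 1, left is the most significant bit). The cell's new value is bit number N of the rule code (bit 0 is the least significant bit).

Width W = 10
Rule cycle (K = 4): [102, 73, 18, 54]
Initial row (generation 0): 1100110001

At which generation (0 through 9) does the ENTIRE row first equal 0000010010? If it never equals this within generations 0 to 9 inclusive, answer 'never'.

Gen 0: 1100110001
Gen 1 (rule 102): 0101010011
Gen 2 (rule 73): 0000000011
Gen 3 (rule 18): 0000000100
Gen 4 (rule 54): 0000001110
Gen 5 (rule 102): 0000010010
Gen 6 (rule 73): 1111000000
Gen 7 (rule 18): 0000100000
Gen 8 (rule 54): 0001110000
Gen 9 (rule 102): 0010010000

Answer: 5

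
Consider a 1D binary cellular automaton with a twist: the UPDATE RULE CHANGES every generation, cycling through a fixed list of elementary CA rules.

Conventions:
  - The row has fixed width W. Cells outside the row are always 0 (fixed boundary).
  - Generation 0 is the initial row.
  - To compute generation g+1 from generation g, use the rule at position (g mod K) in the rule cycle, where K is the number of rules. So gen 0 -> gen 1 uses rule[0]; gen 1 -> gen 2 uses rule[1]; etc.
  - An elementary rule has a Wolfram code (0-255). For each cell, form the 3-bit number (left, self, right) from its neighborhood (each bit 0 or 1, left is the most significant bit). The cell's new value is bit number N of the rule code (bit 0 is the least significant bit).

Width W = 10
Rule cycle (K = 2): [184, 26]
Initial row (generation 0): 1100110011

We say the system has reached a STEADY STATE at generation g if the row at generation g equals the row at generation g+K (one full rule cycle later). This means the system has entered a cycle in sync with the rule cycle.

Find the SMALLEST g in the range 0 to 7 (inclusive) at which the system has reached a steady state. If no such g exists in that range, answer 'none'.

Gen 0: 1100110011
Gen 1 (rule 184): 1010101010
Gen 2 (rule 26): 0000000001
Gen 3 (rule 184): 0000000000
Gen 4 (rule 26): 0000000000
Gen 5 (rule 184): 0000000000
Gen 6 (rule 26): 0000000000
Gen 7 (rule 184): 0000000000
Gen 8 (rule 26): 0000000000
Gen 9 (rule 184): 0000000000

Answer: 3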